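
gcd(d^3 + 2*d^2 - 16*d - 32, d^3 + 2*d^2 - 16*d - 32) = d^3 + 2*d^2 - 16*d - 32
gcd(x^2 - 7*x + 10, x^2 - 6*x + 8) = x - 2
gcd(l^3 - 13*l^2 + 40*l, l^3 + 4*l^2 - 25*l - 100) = l - 5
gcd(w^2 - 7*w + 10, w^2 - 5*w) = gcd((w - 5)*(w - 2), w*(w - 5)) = w - 5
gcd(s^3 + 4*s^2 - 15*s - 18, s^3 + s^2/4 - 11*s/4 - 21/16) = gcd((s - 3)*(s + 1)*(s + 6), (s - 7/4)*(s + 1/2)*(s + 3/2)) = 1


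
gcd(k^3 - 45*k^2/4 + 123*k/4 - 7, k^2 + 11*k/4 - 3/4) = k - 1/4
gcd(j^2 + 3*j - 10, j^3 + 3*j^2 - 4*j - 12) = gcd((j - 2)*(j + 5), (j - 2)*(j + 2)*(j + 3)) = j - 2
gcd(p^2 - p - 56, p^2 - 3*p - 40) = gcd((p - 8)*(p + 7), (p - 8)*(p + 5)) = p - 8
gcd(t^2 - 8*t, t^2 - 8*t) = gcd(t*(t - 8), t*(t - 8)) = t^2 - 8*t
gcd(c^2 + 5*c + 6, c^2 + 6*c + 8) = c + 2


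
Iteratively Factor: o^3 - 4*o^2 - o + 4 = (o - 1)*(o^2 - 3*o - 4) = (o - 1)*(o + 1)*(o - 4)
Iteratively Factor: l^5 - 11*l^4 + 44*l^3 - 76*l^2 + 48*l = (l - 3)*(l^4 - 8*l^3 + 20*l^2 - 16*l) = (l - 3)*(l - 2)*(l^3 - 6*l^2 + 8*l) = l*(l - 3)*(l - 2)*(l^2 - 6*l + 8) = l*(l - 4)*(l - 3)*(l - 2)*(l - 2)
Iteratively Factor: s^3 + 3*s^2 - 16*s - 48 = (s + 4)*(s^2 - s - 12) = (s + 3)*(s + 4)*(s - 4)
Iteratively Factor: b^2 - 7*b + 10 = (b - 5)*(b - 2)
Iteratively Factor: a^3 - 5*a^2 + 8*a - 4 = (a - 1)*(a^2 - 4*a + 4) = (a - 2)*(a - 1)*(a - 2)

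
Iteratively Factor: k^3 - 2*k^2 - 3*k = (k + 1)*(k^2 - 3*k) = (k - 3)*(k + 1)*(k)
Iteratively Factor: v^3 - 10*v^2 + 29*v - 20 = (v - 4)*(v^2 - 6*v + 5) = (v - 5)*(v - 4)*(v - 1)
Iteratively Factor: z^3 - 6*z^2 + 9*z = (z - 3)*(z^2 - 3*z) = z*(z - 3)*(z - 3)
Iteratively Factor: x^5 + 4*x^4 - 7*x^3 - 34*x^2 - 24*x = (x + 4)*(x^4 - 7*x^2 - 6*x) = (x + 2)*(x + 4)*(x^3 - 2*x^2 - 3*x) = x*(x + 2)*(x + 4)*(x^2 - 2*x - 3) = x*(x + 1)*(x + 2)*(x + 4)*(x - 3)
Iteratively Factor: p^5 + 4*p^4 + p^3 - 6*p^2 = (p)*(p^4 + 4*p^3 + p^2 - 6*p) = p*(p + 2)*(p^3 + 2*p^2 - 3*p) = p*(p - 1)*(p + 2)*(p^2 + 3*p) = p^2*(p - 1)*(p + 2)*(p + 3)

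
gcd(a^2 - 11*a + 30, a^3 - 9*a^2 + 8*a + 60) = a^2 - 11*a + 30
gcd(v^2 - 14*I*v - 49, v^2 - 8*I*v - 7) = v - 7*I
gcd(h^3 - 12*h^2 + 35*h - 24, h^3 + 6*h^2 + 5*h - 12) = h - 1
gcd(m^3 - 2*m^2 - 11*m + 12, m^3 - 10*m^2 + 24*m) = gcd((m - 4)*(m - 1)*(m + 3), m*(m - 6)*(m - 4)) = m - 4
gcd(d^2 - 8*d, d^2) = d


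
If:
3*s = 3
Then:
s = 1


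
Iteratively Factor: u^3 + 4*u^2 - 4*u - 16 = (u + 4)*(u^2 - 4) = (u - 2)*(u + 4)*(u + 2)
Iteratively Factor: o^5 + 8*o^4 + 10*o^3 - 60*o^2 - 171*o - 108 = (o + 3)*(o^4 + 5*o^3 - 5*o^2 - 45*o - 36) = (o - 3)*(o + 3)*(o^3 + 8*o^2 + 19*o + 12) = (o - 3)*(o + 3)*(o + 4)*(o^2 + 4*o + 3) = (o - 3)*(o + 3)^2*(o + 4)*(o + 1)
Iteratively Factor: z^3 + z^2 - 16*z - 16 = (z + 1)*(z^2 - 16) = (z - 4)*(z + 1)*(z + 4)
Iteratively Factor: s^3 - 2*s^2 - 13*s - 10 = (s - 5)*(s^2 + 3*s + 2) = (s - 5)*(s + 1)*(s + 2)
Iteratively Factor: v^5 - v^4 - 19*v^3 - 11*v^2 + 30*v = (v - 1)*(v^4 - 19*v^2 - 30*v) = v*(v - 1)*(v^3 - 19*v - 30) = v*(v - 1)*(v + 3)*(v^2 - 3*v - 10) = v*(v - 1)*(v + 2)*(v + 3)*(v - 5)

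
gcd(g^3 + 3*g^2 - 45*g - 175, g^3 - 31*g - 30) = g + 5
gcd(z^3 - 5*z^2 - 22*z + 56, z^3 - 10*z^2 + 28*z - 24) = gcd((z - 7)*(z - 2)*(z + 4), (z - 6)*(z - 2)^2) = z - 2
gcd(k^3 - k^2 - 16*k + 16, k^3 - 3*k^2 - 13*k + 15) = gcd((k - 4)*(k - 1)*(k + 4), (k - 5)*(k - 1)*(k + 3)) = k - 1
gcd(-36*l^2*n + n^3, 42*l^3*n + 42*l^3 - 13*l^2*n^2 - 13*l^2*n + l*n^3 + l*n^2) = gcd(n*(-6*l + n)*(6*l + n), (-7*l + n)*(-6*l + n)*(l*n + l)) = 6*l - n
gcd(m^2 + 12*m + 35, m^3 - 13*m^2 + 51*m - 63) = 1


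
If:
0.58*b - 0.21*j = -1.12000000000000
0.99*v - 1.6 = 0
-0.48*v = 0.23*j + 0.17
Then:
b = -3.42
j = -4.11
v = 1.62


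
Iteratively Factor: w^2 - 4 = (w + 2)*(w - 2)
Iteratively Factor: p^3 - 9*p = (p + 3)*(p^2 - 3*p) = p*(p + 3)*(p - 3)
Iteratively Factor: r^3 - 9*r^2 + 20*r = (r - 4)*(r^2 - 5*r) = r*(r - 4)*(r - 5)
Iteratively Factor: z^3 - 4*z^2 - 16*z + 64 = (z - 4)*(z^2 - 16) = (z - 4)*(z + 4)*(z - 4)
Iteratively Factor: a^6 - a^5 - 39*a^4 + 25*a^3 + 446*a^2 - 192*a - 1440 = (a - 3)*(a^5 + 2*a^4 - 33*a^3 - 74*a^2 + 224*a + 480) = (a - 3)^2*(a^4 + 5*a^3 - 18*a^2 - 128*a - 160) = (a - 3)^2*(a + 4)*(a^3 + a^2 - 22*a - 40) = (a - 3)^2*(a + 4)^2*(a^2 - 3*a - 10) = (a - 3)^2*(a + 2)*(a + 4)^2*(a - 5)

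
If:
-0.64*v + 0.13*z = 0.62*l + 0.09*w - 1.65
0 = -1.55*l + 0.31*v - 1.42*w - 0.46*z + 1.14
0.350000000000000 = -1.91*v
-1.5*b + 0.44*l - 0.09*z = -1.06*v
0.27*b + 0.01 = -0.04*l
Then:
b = 0.29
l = -2.24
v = -0.18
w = 9.04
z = -18.01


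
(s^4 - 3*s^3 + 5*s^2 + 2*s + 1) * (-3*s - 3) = -3*s^5 + 6*s^4 - 6*s^3 - 21*s^2 - 9*s - 3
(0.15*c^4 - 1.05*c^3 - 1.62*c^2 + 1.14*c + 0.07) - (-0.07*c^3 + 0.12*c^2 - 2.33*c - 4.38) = 0.15*c^4 - 0.98*c^3 - 1.74*c^2 + 3.47*c + 4.45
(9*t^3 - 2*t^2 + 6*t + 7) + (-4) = 9*t^3 - 2*t^2 + 6*t + 3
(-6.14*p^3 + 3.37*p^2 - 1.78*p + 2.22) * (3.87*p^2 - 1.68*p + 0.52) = -23.7618*p^5 + 23.3571*p^4 - 15.743*p^3 + 13.3342*p^2 - 4.6552*p + 1.1544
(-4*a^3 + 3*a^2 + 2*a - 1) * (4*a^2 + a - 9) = -16*a^5 + 8*a^4 + 47*a^3 - 29*a^2 - 19*a + 9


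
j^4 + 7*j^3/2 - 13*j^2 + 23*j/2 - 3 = (j - 1)^2*(j - 1/2)*(j + 6)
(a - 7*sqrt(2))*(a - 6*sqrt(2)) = a^2 - 13*sqrt(2)*a + 84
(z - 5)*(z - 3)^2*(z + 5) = z^4 - 6*z^3 - 16*z^2 + 150*z - 225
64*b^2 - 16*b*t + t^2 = (-8*b + t)^2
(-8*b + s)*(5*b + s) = -40*b^2 - 3*b*s + s^2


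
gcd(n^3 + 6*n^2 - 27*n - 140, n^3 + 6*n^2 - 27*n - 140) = n^3 + 6*n^2 - 27*n - 140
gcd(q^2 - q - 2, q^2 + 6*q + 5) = q + 1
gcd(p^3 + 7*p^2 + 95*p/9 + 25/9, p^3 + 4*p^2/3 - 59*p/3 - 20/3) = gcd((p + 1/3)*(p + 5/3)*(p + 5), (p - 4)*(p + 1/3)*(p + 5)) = p^2 + 16*p/3 + 5/3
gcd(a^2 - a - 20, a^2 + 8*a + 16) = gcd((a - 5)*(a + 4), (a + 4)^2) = a + 4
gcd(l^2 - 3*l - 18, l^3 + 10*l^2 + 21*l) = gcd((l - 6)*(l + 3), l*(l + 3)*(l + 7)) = l + 3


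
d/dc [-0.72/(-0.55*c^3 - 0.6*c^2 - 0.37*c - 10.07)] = (-1.188*c^2 - 0.864*c - 0.2664)/(0.55*c^3 + 0.6*c^2 + 0.37*c + 10.07)^2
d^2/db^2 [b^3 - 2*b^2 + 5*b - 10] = 6*b - 4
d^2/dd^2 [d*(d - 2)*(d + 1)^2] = 12*d^2 - 6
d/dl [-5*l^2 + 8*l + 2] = 8 - 10*l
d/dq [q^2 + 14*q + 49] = 2*q + 14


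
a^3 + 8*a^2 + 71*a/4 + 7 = (a + 1/2)*(a + 7/2)*(a + 4)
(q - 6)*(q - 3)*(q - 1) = q^3 - 10*q^2 + 27*q - 18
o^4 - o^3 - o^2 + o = o*(o - 1)^2*(o + 1)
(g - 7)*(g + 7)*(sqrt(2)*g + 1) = sqrt(2)*g^3 + g^2 - 49*sqrt(2)*g - 49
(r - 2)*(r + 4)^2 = r^3 + 6*r^2 - 32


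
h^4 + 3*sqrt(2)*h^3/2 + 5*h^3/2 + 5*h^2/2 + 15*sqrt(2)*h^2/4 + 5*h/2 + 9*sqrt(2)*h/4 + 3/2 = (h + 3/2)*(h + sqrt(2))*(sqrt(2)*h/2 + 1/2)*(sqrt(2)*h + sqrt(2))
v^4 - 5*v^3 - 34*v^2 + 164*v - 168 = (v - 7)*(v - 2)^2*(v + 6)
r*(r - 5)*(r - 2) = r^3 - 7*r^2 + 10*r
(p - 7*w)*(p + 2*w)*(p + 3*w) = p^3 - 2*p^2*w - 29*p*w^2 - 42*w^3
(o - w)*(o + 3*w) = o^2 + 2*o*w - 3*w^2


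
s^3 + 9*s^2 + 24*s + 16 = (s + 1)*(s + 4)^2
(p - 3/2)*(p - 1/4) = p^2 - 7*p/4 + 3/8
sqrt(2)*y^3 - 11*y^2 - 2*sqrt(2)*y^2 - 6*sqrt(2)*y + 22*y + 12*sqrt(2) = (y - 2)*(y - 6*sqrt(2))*(sqrt(2)*y + 1)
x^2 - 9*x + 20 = (x - 5)*(x - 4)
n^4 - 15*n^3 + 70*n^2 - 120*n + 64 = (n - 8)*(n - 4)*(n - 2)*(n - 1)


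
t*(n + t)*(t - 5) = n*t^2 - 5*n*t + t^3 - 5*t^2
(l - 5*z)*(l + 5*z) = l^2 - 25*z^2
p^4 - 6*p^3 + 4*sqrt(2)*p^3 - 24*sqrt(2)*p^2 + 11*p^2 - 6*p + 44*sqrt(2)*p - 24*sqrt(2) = (p - 3)*(p - 2)*(p - 1)*(p + 4*sqrt(2))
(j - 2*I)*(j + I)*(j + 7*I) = j^3 + 6*I*j^2 + 9*j + 14*I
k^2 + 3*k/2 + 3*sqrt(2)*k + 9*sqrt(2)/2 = (k + 3/2)*(k + 3*sqrt(2))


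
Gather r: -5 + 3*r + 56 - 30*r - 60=-27*r - 9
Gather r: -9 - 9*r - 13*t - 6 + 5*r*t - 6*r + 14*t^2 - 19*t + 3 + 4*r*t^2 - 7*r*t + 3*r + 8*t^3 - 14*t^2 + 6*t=r*(4*t^2 - 2*t - 12) + 8*t^3 - 26*t - 12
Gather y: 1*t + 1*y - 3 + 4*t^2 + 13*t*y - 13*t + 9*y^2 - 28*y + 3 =4*t^2 - 12*t + 9*y^2 + y*(13*t - 27)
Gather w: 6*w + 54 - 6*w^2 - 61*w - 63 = -6*w^2 - 55*w - 9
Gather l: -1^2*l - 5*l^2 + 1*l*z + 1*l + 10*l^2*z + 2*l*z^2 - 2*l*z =l^2*(10*z - 5) + l*(2*z^2 - z)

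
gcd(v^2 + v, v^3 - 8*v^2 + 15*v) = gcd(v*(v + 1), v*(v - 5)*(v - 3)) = v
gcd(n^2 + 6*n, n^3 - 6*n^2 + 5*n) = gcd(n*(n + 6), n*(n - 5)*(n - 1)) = n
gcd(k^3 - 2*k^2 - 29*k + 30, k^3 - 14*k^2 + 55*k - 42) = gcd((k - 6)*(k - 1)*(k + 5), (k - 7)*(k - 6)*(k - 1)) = k^2 - 7*k + 6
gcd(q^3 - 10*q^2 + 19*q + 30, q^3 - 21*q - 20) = q^2 - 4*q - 5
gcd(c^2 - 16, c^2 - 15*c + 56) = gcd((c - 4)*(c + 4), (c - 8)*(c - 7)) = 1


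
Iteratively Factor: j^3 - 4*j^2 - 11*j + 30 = (j - 2)*(j^2 - 2*j - 15) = (j - 2)*(j + 3)*(j - 5)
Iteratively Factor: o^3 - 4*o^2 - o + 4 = (o + 1)*(o^2 - 5*o + 4) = (o - 1)*(o + 1)*(o - 4)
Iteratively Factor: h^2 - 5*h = (h - 5)*(h)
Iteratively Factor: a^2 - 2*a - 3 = (a - 3)*(a + 1)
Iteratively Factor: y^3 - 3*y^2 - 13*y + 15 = (y - 1)*(y^2 - 2*y - 15) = (y - 1)*(y + 3)*(y - 5)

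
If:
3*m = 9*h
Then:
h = m/3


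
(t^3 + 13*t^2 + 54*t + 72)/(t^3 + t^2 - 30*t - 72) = (t + 6)/(t - 6)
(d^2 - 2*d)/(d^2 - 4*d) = (d - 2)/(d - 4)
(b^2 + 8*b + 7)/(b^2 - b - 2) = (b + 7)/(b - 2)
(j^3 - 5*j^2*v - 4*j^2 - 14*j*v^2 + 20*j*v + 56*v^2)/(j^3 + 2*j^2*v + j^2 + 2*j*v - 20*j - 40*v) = (j - 7*v)/(j + 5)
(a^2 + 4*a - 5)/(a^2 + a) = (a^2 + 4*a - 5)/(a*(a + 1))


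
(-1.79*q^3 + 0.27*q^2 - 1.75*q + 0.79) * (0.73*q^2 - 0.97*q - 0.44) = -1.3067*q^5 + 1.9334*q^4 - 0.7518*q^3 + 2.1554*q^2 + 0.00370000000000004*q - 0.3476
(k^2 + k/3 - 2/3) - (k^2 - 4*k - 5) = 13*k/3 + 13/3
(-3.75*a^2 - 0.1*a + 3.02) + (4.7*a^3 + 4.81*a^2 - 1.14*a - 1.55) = 4.7*a^3 + 1.06*a^2 - 1.24*a + 1.47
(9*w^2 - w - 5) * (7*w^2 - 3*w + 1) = 63*w^4 - 34*w^3 - 23*w^2 + 14*w - 5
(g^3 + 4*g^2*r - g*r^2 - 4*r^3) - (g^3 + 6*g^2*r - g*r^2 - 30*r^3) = -2*g^2*r + 26*r^3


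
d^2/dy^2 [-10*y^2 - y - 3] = -20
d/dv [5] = 0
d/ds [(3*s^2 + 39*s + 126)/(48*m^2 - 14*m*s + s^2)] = 3*(2*(7*m - s)*(s^2 + 13*s + 42) + (2*s + 13)*(48*m^2 - 14*m*s + s^2))/(48*m^2 - 14*m*s + s^2)^2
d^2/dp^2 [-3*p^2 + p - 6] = -6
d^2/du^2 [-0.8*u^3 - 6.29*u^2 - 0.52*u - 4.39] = -4.8*u - 12.58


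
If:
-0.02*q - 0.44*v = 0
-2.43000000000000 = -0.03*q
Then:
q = 81.00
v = -3.68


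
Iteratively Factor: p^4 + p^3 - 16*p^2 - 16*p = (p + 4)*(p^3 - 3*p^2 - 4*p) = (p - 4)*(p + 4)*(p^2 + p) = p*(p - 4)*(p + 4)*(p + 1)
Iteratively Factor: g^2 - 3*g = (g - 3)*(g)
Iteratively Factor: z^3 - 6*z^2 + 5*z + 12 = (z - 3)*(z^2 - 3*z - 4) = (z - 3)*(z + 1)*(z - 4)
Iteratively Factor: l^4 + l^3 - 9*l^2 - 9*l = (l)*(l^3 + l^2 - 9*l - 9) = l*(l + 1)*(l^2 - 9) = l*(l + 1)*(l + 3)*(l - 3)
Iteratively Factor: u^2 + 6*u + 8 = (u + 2)*(u + 4)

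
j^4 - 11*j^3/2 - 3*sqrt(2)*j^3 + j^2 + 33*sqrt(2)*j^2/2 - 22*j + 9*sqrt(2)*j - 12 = (j - 6)*(j + 1/2)*(j - 2*sqrt(2))*(j - sqrt(2))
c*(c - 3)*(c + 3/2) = c^3 - 3*c^2/2 - 9*c/2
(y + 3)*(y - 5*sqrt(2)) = y^2 - 5*sqrt(2)*y + 3*y - 15*sqrt(2)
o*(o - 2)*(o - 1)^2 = o^4 - 4*o^3 + 5*o^2 - 2*o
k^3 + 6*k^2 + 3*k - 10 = (k - 1)*(k + 2)*(k + 5)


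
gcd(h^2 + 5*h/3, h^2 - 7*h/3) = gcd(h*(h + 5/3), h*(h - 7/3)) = h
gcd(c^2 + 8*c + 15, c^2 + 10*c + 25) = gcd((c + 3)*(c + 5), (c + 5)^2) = c + 5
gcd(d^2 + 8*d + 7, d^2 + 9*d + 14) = d + 7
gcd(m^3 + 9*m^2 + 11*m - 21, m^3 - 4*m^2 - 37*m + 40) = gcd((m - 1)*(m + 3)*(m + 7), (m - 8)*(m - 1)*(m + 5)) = m - 1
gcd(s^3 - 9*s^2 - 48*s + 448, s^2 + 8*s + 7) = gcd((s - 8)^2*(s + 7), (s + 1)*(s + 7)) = s + 7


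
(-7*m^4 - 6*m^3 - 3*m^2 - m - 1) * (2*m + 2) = -14*m^5 - 26*m^4 - 18*m^3 - 8*m^2 - 4*m - 2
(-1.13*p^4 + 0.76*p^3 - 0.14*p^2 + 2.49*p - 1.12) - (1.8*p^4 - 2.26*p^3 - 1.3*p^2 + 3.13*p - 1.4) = -2.93*p^4 + 3.02*p^3 + 1.16*p^2 - 0.64*p + 0.28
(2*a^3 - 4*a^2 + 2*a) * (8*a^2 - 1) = 16*a^5 - 32*a^4 + 14*a^3 + 4*a^2 - 2*a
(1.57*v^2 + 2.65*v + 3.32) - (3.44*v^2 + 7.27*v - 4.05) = -1.87*v^2 - 4.62*v + 7.37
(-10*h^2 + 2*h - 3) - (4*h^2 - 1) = -14*h^2 + 2*h - 2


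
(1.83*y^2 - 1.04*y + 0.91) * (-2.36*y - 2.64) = -4.3188*y^3 - 2.3768*y^2 + 0.598*y - 2.4024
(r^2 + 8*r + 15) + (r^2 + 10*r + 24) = 2*r^2 + 18*r + 39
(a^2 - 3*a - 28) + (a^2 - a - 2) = 2*a^2 - 4*a - 30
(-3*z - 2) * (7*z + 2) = -21*z^2 - 20*z - 4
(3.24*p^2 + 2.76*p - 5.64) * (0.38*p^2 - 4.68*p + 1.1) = 1.2312*p^4 - 14.1144*p^3 - 11.496*p^2 + 29.4312*p - 6.204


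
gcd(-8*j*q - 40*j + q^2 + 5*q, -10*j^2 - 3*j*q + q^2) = 1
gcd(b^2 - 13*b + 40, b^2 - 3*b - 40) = b - 8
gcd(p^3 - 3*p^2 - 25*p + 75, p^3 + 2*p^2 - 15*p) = p^2 + 2*p - 15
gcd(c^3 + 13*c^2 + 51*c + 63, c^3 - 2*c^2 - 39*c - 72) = c^2 + 6*c + 9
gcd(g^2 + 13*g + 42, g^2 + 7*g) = g + 7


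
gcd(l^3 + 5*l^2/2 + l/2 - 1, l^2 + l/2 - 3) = l + 2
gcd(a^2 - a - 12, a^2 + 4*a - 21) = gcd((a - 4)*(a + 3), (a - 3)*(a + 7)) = 1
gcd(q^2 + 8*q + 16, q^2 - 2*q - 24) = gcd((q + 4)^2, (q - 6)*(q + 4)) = q + 4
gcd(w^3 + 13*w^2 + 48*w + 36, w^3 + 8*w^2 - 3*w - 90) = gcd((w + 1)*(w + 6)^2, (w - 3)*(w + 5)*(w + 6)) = w + 6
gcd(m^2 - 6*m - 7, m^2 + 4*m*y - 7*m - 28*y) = m - 7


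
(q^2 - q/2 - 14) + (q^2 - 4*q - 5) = 2*q^2 - 9*q/2 - 19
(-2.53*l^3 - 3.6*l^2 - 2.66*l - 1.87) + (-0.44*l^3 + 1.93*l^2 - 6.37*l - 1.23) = -2.97*l^3 - 1.67*l^2 - 9.03*l - 3.1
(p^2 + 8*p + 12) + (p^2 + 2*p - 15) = 2*p^2 + 10*p - 3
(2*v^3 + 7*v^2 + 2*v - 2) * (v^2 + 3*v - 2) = 2*v^5 + 13*v^4 + 19*v^3 - 10*v^2 - 10*v + 4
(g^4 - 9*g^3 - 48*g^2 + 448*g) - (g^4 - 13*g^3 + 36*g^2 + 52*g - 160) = 4*g^3 - 84*g^2 + 396*g + 160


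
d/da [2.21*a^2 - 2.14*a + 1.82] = 4.42*a - 2.14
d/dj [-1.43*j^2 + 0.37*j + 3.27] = 0.37 - 2.86*j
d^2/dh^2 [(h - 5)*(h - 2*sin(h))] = 2*(h - 5)*sin(h) - 4*cos(h) + 2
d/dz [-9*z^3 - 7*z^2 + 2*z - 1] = -27*z^2 - 14*z + 2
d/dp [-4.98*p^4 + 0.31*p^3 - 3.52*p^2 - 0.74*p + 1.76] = -19.92*p^3 + 0.93*p^2 - 7.04*p - 0.74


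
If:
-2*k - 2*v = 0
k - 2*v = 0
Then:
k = 0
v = 0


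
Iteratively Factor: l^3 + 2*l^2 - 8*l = (l + 4)*(l^2 - 2*l) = l*(l + 4)*(l - 2)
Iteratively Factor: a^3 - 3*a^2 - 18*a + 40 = (a + 4)*(a^2 - 7*a + 10) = (a - 2)*(a + 4)*(a - 5)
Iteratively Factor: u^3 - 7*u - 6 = (u + 1)*(u^2 - u - 6) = (u - 3)*(u + 1)*(u + 2)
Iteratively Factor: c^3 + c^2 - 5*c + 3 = (c - 1)*(c^2 + 2*c - 3) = (c - 1)^2*(c + 3)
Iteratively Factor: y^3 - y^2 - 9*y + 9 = (y - 3)*(y^2 + 2*y - 3) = (y - 3)*(y - 1)*(y + 3)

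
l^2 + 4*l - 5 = (l - 1)*(l + 5)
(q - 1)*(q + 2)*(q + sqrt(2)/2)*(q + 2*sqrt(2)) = q^4 + q^3 + 5*sqrt(2)*q^3/2 + 5*sqrt(2)*q^2/2 - 5*sqrt(2)*q + 2*q - 4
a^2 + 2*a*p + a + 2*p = (a + 1)*(a + 2*p)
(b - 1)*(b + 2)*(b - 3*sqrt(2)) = b^3 - 3*sqrt(2)*b^2 + b^2 - 3*sqrt(2)*b - 2*b + 6*sqrt(2)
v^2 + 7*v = v*(v + 7)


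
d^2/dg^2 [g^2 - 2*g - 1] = 2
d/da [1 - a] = -1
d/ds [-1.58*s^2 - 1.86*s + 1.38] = -3.16*s - 1.86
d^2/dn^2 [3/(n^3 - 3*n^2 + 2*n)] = 6*(3*n*(1 - n)*(n^2 - 3*n + 2) + (3*n^2 - 6*n + 2)^2)/(n^3*(n^2 - 3*n + 2)^3)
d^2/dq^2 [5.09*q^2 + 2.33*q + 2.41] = 10.1800000000000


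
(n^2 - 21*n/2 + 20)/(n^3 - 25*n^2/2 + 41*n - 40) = 1/(n - 2)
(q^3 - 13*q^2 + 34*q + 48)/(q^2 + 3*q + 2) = (q^2 - 14*q + 48)/(q + 2)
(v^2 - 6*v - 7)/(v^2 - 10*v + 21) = (v + 1)/(v - 3)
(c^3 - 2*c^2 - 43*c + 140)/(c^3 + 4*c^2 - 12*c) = (c^3 - 2*c^2 - 43*c + 140)/(c*(c^2 + 4*c - 12))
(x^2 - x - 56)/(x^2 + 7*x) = (x - 8)/x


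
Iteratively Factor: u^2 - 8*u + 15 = (u - 5)*(u - 3)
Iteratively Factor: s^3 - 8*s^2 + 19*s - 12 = (s - 3)*(s^2 - 5*s + 4) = (s - 4)*(s - 3)*(s - 1)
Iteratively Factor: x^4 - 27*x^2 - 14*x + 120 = (x + 3)*(x^3 - 3*x^2 - 18*x + 40) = (x - 2)*(x + 3)*(x^2 - x - 20) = (x - 2)*(x + 3)*(x + 4)*(x - 5)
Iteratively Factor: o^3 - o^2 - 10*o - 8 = (o + 1)*(o^2 - 2*o - 8) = (o - 4)*(o + 1)*(o + 2)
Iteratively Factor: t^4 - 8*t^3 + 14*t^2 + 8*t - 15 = (t + 1)*(t^3 - 9*t^2 + 23*t - 15) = (t - 1)*(t + 1)*(t^2 - 8*t + 15) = (t - 5)*(t - 1)*(t + 1)*(t - 3)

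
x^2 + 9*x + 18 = (x + 3)*(x + 6)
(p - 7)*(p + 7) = p^2 - 49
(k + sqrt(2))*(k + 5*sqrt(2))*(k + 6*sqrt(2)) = k^3 + 12*sqrt(2)*k^2 + 82*k + 60*sqrt(2)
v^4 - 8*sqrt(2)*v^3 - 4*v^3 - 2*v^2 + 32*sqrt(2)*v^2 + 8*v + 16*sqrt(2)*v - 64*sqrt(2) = (v - 4)*(v - 8*sqrt(2))*(v - sqrt(2))*(v + sqrt(2))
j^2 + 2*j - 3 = (j - 1)*(j + 3)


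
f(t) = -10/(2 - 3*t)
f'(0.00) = -7.50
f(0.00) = -5.00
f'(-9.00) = -0.04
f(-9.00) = -0.34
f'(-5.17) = -0.10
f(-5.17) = -0.57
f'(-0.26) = -3.88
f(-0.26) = -3.60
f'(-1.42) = -0.77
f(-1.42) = -1.60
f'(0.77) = -312.17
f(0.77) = 32.26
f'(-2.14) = -0.42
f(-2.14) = -1.19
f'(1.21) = -11.29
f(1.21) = 6.13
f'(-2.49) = -0.33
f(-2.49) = -1.06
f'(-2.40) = -0.35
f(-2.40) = -1.09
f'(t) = -30/(2 - 3*t)^2 = -30/(3*t - 2)^2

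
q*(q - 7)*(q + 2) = q^3 - 5*q^2 - 14*q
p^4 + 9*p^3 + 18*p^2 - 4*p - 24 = (p - 1)*(p + 2)^2*(p + 6)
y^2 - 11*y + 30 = (y - 6)*(y - 5)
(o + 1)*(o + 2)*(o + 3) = o^3 + 6*o^2 + 11*o + 6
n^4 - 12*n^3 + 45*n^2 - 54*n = n*(n - 6)*(n - 3)^2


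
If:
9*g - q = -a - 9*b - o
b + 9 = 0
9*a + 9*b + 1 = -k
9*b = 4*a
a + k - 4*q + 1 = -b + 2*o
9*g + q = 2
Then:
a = -81/4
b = -9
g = -13/48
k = 1049/4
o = 865/8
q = 71/16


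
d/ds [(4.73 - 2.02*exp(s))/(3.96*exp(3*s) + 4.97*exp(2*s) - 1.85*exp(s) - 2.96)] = (15.9984*exp(3*s) - 46.153*exp(2*s) - 47.0162*exp(s) + 14.7297)*exp(s)/(15.6816*exp(6*s) + 39.3624*exp(5*s) + 10.0489*exp(4*s) - 41.8322*exp(3*s) - 25.9999*exp(2*s) + 10.952*exp(s) + 8.7616)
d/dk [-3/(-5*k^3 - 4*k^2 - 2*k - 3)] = 3*(-15*k^2 - 8*k - 2)/(5*k^3 + 4*k^2 + 2*k + 3)^2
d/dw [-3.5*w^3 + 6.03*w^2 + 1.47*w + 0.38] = -10.5*w^2 + 12.06*w + 1.47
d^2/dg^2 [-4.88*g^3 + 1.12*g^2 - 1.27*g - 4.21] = 2.24 - 29.28*g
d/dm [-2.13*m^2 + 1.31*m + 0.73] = 1.31 - 4.26*m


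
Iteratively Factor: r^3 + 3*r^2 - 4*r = (r - 1)*(r^2 + 4*r) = (r - 1)*(r + 4)*(r)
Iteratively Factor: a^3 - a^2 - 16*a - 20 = (a - 5)*(a^2 + 4*a + 4) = (a - 5)*(a + 2)*(a + 2)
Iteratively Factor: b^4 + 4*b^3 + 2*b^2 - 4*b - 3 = (b + 1)*(b^3 + 3*b^2 - b - 3) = (b + 1)^2*(b^2 + 2*b - 3) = (b + 1)^2*(b + 3)*(b - 1)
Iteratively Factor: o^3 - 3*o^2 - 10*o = (o + 2)*(o^2 - 5*o) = o*(o + 2)*(o - 5)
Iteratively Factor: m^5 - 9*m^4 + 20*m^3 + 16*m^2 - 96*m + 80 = (m - 2)*(m^4 - 7*m^3 + 6*m^2 + 28*m - 40) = (m - 2)*(m + 2)*(m^3 - 9*m^2 + 24*m - 20) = (m - 5)*(m - 2)*(m + 2)*(m^2 - 4*m + 4) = (m - 5)*(m - 2)^2*(m + 2)*(m - 2)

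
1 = 1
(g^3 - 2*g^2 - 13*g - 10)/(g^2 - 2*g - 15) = (g^2 + 3*g + 2)/(g + 3)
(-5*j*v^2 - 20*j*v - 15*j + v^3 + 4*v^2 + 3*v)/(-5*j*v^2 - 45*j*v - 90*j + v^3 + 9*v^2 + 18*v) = (v + 1)/(v + 6)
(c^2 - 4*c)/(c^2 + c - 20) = c/(c + 5)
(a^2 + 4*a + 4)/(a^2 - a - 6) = (a + 2)/(a - 3)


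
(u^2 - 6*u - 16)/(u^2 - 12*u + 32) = (u + 2)/(u - 4)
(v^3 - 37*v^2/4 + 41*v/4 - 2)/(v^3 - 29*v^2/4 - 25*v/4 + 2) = (v - 1)/(v + 1)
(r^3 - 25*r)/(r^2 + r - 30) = r*(r + 5)/(r + 6)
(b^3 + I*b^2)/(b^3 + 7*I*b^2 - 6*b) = b/(b + 6*I)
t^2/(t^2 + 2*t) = t/(t + 2)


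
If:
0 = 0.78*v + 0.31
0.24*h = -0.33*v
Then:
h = 0.55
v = -0.40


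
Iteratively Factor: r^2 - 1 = (r + 1)*(r - 1)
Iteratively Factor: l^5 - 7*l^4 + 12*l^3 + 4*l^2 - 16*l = (l - 4)*(l^4 - 3*l^3 + 4*l) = l*(l - 4)*(l^3 - 3*l^2 + 4) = l*(l - 4)*(l - 2)*(l^2 - l - 2) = l*(l - 4)*(l - 2)^2*(l + 1)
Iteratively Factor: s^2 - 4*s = (s)*(s - 4)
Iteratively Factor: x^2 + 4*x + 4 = (x + 2)*(x + 2)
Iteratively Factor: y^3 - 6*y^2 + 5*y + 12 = (y - 3)*(y^2 - 3*y - 4) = (y - 4)*(y - 3)*(y + 1)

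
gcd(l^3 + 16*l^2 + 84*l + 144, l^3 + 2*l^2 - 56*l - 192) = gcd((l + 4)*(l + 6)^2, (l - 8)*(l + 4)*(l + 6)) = l^2 + 10*l + 24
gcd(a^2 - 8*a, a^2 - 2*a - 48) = a - 8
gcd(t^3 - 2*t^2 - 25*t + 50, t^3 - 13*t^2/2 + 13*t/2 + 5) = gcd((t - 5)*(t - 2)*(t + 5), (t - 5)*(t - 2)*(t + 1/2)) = t^2 - 7*t + 10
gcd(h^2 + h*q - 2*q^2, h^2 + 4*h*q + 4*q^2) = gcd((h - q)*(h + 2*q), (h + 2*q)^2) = h + 2*q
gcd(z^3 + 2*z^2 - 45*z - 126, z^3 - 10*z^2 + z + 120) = z + 3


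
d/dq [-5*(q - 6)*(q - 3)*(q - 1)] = -15*q^2 + 100*q - 135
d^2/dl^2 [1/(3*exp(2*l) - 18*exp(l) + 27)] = (4*exp(l)/3 + 2)*exp(l)/(exp(4*l) - 12*exp(3*l) + 54*exp(2*l) - 108*exp(l) + 81)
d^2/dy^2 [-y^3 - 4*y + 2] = -6*y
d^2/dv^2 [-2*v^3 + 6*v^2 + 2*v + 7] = 12 - 12*v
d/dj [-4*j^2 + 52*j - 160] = 52 - 8*j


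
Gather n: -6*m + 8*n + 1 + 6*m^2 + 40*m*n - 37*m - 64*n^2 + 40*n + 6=6*m^2 - 43*m - 64*n^2 + n*(40*m + 48) + 7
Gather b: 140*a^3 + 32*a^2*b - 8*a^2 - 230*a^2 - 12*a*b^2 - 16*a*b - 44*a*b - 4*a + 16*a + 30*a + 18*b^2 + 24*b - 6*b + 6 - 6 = 140*a^3 - 238*a^2 + 42*a + b^2*(18 - 12*a) + b*(32*a^2 - 60*a + 18)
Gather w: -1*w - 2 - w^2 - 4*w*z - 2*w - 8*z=-w^2 + w*(-4*z - 3) - 8*z - 2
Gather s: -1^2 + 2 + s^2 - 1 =s^2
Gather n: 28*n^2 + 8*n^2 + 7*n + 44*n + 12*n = 36*n^2 + 63*n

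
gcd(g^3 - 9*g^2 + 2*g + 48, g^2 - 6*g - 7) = 1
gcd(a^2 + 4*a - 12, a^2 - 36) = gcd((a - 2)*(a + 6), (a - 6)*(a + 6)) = a + 6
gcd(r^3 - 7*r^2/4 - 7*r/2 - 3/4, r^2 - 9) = r - 3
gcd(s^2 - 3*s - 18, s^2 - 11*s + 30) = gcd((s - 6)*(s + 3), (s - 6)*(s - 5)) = s - 6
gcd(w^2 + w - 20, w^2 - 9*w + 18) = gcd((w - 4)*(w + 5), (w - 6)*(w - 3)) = 1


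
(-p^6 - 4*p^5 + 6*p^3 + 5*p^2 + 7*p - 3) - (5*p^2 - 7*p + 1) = -p^6 - 4*p^5 + 6*p^3 + 14*p - 4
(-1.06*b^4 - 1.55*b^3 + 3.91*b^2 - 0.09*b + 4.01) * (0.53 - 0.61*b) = 0.6466*b^5 + 0.3837*b^4 - 3.2066*b^3 + 2.1272*b^2 - 2.4938*b + 2.1253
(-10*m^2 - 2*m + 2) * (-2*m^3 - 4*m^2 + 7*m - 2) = 20*m^5 + 44*m^4 - 66*m^3 - 2*m^2 + 18*m - 4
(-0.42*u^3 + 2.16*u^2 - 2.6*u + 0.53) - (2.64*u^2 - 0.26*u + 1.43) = -0.42*u^3 - 0.48*u^2 - 2.34*u - 0.9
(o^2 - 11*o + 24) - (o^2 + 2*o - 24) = 48 - 13*o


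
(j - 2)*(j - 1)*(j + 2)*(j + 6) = j^4 + 5*j^3 - 10*j^2 - 20*j + 24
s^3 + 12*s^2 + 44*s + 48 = (s + 2)*(s + 4)*(s + 6)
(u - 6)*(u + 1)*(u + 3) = u^3 - 2*u^2 - 21*u - 18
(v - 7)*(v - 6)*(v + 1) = v^3 - 12*v^2 + 29*v + 42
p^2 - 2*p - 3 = (p - 3)*(p + 1)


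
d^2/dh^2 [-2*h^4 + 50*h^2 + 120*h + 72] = 100 - 24*h^2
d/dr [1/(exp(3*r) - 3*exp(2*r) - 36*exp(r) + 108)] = 3*(-exp(2*r) + 2*exp(r) + 12)*exp(r)/(exp(3*r) - 3*exp(2*r) - 36*exp(r) + 108)^2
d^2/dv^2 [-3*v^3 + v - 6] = -18*v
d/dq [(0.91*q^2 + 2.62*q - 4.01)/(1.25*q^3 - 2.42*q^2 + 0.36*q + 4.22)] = (-1.1375*q^4 - 6.55*q^3 + 21.7055*q^2 - 11.728*q + 12.5)/(1.5625*q^6 - 6.05*q^5 + 6.7564*q^4 + 8.8076*q^3 - 20.2952*q^2 + 3.0384*q + 17.8084)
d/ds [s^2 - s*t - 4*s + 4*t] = 2*s - t - 4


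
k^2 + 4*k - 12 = (k - 2)*(k + 6)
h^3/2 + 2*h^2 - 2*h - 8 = (h/2 + 1)*(h - 2)*(h + 4)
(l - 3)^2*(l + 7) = l^3 + l^2 - 33*l + 63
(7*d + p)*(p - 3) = 7*d*p - 21*d + p^2 - 3*p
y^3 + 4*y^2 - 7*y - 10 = (y - 2)*(y + 1)*(y + 5)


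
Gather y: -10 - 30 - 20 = -60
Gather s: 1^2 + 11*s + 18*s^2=18*s^2 + 11*s + 1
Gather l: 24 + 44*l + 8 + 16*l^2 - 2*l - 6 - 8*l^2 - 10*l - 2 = 8*l^2 + 32*l + 24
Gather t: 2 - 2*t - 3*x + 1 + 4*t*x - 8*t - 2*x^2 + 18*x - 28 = t*(4*x - 10) - 2*x^2 + 15*x - 25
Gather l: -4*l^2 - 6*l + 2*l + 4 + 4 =-4*l^2 - 4*l + 8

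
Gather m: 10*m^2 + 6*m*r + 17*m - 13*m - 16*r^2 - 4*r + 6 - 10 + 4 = 10*m^2 + m*(6*r + 4) - 16*r^2 - 4*r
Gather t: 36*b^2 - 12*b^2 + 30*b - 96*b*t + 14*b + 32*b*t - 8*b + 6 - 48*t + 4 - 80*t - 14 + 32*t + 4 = 24*b^2 + 36*b + t*(-64*b - 96)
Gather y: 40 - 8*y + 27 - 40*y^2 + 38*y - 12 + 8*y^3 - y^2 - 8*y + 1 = 8*y^3 - 41*y^2 + 22*y + 56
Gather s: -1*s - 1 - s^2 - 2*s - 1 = -s^2 - 3*s - 2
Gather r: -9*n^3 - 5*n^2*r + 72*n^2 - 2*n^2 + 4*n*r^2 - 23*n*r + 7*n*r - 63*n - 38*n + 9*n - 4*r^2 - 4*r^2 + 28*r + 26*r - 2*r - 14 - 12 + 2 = -9*n^3 + 70*n^2 - 92*n + r^2*(4*n - 8) + r*(-5*n^2 - 16*n + 52) - 24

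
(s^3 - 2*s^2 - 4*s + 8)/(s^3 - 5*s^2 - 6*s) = (-s^3 + 2*s^2 + 4*s - 8)/(s*(-s^2 + 5*s + 6))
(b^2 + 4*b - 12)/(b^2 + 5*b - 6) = (b - 2)/(b - 1)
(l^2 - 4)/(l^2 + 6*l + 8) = (l - 2)/(l + 4)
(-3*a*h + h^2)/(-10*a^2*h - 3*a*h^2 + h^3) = (3*a - h)/(10*a^2 + 3*a*h - h^2)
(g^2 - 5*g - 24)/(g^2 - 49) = (g^2 - 5*g - 24)/(g^2 - 49)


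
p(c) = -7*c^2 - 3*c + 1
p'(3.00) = -45.00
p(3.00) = -71.00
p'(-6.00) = 81.00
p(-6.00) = -233.00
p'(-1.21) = 13.94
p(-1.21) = -5.62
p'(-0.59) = 5.26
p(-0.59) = 0.33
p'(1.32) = -21.48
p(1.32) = -15.16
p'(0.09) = -4.26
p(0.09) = 0.67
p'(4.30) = -63.20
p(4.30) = -141.33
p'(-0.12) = -1.32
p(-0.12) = 1.26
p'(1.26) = -20.64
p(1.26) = -13.89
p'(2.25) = -34.50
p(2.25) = -41.19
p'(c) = -14*c - 3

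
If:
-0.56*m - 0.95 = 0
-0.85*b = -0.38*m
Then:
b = -0.76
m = -1.70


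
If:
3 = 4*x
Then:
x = 3/4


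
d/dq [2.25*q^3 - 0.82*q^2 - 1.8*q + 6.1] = 6.75*q^2 - 1.64*q - 1.8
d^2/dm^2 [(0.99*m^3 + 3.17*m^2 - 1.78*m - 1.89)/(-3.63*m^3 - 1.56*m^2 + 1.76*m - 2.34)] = (-72.329202*m^6 + 102.77982*m^5 + 338.726916*m^4 + 563.310852*m^3 - 132.394176*m^2 - 198.970668*m - 22.143384)/(47.832147*m^9 + 61.667892*m^8 - 43.072128*m^7 + 36.499086*m^6 + 100.389168*m^5 - 58.118112*m^4 + 15.629284*m^3 + 47.37096*m^2 - 28.911168*m + 12.812904)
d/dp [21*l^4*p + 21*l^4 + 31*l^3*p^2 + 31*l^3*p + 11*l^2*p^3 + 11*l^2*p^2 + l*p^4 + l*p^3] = l*(21*l^3 + 62*l^2*p + 31*l^2 + 33*l*p^2 + 22*l*p + 4*p^3 + 3*p^2)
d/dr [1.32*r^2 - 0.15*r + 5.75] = 2.64*r - 0.15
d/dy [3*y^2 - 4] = 6*y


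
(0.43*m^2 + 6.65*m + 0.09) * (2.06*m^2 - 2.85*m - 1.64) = 0.8858*m^4 + 12.4735*m^3 - 19.4723*m^2 - 11.1625*m - 0.1476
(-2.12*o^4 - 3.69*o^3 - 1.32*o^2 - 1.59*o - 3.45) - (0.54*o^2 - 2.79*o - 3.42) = -2.12*o^4 - 3.69*o^3 - 1.86*o^2 + 1.2*o - 0.0300000000000002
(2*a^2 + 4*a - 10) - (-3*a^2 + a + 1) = 5*a^2 + 3*a - 11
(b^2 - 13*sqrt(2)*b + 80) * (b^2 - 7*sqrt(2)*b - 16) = b^4 - 20*sqrt(2)*b^3 + 246*b^2 - 352*sqrt(2)*b - 1280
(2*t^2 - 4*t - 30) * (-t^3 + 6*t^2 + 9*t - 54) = -2*t^5 + 16*t^4 + 24*t^3 - 324*t^2 - 54*t + 1620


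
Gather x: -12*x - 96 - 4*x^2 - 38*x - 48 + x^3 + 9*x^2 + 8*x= x^3 + 5*x^2 - 42*x - 144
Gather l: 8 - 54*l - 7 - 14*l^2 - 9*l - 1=-14*l^2 - 63*l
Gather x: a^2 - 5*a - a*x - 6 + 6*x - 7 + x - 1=a^2 - 5*a + x*(7 - a) - 14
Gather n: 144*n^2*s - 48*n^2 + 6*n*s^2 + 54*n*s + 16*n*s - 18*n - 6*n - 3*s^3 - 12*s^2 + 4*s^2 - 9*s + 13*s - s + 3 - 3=n^2*(144*s - 48) + n*(6*s^2 + 70*s - 24) - 3*s^3 - 8*s^2 + 3*s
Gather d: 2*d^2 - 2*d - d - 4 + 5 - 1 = 2*d^2 - 3*d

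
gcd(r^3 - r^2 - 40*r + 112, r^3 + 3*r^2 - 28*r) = r^2 + 3*r - 28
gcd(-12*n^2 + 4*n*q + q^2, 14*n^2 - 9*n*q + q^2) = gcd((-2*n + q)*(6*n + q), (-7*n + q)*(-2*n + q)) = -2*n + q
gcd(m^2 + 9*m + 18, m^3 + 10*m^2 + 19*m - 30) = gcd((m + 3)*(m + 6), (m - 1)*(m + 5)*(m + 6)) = m + 6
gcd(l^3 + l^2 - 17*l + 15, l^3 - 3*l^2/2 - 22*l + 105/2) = l^2 + 2*l - 15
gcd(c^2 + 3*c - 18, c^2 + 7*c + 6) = c + 6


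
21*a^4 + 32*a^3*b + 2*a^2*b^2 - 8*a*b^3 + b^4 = (-7*a + b)*(-3*a + b)*(a + b)^2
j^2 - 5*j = j*(j - 5)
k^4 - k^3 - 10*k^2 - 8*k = k*(k - 4)*(k + 1)*(k + 2)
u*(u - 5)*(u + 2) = u^3 - 3*u^2 - 10*u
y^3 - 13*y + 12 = (y - 3)*(y - 1)*(y + 4)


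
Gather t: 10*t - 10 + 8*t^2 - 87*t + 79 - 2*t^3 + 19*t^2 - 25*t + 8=-2*t^3 + 27*t^2 - 102*t + 77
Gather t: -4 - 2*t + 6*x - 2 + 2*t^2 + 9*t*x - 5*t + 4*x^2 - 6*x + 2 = 2*t^2 + t*(9*x - 7) + 4*x^2 - 4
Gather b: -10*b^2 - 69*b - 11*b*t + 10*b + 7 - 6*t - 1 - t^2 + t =-10*b^2 + b*(-11*t - 59) - t^2 - 5*t + 6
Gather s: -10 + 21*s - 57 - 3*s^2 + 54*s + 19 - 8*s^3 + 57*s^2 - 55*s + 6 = -8*s^3 + 54*s^2 + 20*s - 42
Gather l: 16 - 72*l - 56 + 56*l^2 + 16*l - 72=56*l^2 - 56*l - 112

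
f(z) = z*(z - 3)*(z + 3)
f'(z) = z*(z - 3) + z*(z + 3) + (z - 3)*(z + 3)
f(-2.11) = 9.60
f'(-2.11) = 4.36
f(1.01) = -8.06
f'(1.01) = -5.94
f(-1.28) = 9.42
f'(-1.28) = -4.08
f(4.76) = 65.01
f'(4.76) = 58.97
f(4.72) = 62.67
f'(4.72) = 57.84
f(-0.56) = 4.86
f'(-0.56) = -8.06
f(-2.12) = 9.55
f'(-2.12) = 4.48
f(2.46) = -7.25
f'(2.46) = 9.15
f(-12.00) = -1620.00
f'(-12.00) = 423.00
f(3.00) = 0.00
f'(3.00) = 18.00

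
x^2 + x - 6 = (x - 2)*(x + 3)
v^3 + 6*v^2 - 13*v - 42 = (v - 3)*(v + 2)*(v + 7)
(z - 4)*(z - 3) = z^2 - 7*z + 12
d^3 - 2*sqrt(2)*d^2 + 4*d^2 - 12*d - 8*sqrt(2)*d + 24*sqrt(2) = (d - 2)*(d + 6)*(d - 2*sqrt(2))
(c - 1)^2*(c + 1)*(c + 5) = c^4 + 4*c^3 - 6*c^2 - 4*c + 5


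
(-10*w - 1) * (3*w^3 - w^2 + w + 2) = -30*w^4 + 7*w^3 - 9*w^2 - 21*w - 2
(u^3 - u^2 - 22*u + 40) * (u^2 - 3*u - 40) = u^5 - 4*u^4 - 59*u^3 + 146*u^2 + 760*u - 1600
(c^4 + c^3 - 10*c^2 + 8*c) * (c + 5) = c^5 + 6*c^4 - 5*c^3 - 42*c^2 + 40*c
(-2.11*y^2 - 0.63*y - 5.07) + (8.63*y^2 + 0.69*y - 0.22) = 6.52*y^2 + 0.0599999999999999*y - 5.29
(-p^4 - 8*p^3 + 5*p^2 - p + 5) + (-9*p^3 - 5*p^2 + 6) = -p^4 - 17*p^3 - p + 11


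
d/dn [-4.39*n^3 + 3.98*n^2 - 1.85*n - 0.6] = -13.17*n^2 + 7.96*n - 1.85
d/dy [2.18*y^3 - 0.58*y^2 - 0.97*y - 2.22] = 6.54*y^2 - 1.16*y - 0.97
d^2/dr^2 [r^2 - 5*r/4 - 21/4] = 2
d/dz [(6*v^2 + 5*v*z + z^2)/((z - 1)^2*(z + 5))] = ((5*v + 2*z)*(z - 1)*(z + 5) - (z - 1)*(6*v^2 + 5*v*z + z^2) - 2*(z + 5)*(6*v^2 + 5*v*z + z^2))/((z - 1)^3*(z + 5)^2)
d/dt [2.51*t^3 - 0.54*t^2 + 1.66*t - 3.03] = 7.53*t^2 - 1.08*t + 1.66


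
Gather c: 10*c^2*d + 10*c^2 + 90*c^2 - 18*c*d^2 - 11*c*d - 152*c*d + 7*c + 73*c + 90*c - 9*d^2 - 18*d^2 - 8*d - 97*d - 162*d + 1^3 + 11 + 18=c^2*(10*d + 100) + c*(-18*d^2 - 163*d + 170) - 27*d^2 - 267*d + 30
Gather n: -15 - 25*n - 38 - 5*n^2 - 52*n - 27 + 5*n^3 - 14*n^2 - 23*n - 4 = 5*n^3 - 19*n^2 - 100*n - 84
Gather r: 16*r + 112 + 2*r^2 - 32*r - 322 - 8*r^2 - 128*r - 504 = -6*r^2 - 144*r - 714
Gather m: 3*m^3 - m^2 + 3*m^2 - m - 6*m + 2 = 3*m^3 + 2*m^2 - 7*m + 2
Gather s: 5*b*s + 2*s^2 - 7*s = 2*s^2 + s*(5*b - 7)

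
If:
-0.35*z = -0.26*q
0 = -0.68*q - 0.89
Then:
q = -1.31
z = -0.97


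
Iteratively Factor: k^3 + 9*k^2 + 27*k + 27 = (k + 3)*(k^2 + 6*k + 9) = (k + 3)^2*(k + 3)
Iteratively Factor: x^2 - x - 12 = (x + 3)*(x - 4)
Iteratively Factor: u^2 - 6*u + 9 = (u - 3)*(u - 3)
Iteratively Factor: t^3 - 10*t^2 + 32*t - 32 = (t - 4)*(t^2 - 6*t + 8) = (t - 4)*(t - 2)*(t - 4)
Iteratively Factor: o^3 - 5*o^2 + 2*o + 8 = (o - 4)*(o^2 - o - 2) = (o - 4)*(o + 1)*(o - 2)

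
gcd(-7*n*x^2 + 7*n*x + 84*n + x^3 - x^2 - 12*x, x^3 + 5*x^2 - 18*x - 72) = x^2 - x - 12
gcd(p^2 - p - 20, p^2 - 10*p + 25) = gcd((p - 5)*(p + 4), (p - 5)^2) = p - 5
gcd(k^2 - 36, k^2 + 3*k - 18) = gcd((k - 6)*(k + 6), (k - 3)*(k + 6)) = k + 6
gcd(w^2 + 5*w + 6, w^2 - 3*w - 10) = w + 2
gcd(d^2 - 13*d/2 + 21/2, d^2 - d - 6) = d - 3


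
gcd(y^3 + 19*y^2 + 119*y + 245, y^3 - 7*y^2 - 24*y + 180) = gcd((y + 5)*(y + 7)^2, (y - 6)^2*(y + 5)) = y + 5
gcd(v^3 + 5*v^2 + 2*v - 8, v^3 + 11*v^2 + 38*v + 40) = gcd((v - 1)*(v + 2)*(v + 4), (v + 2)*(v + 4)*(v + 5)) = v^2 + 6*v + 8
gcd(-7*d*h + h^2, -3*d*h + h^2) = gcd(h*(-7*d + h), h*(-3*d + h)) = h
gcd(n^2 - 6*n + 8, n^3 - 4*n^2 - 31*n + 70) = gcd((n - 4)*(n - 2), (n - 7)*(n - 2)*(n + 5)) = n - 2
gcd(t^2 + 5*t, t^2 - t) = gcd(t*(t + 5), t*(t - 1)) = t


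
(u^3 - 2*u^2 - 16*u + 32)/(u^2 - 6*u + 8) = u + 4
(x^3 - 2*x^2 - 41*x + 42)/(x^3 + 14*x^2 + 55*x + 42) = (x^2 - 8*x + 7)/(x^2 + 8*x + 7)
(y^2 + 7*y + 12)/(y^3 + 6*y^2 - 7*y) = (y^2 + 7*y + 12)/(y*(y^2 + 6*y - 7))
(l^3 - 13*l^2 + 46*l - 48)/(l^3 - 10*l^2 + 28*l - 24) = (l^2 - 11*l + 24)/(l^2 - 8*l + 12)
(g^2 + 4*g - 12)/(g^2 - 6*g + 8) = (g + 6)/(g - 4)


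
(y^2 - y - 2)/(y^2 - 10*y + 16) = (y + 1)/(y - 8)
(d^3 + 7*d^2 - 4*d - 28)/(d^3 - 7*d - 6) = (d^2 + 5*d - 14)/(d^2 - 2*d - 3)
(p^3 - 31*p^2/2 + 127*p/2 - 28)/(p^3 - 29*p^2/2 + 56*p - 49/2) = (p - 8)/(p - 7)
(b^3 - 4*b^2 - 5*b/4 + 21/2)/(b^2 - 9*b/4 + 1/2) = (4*b^2 - 8*b - 21)/(4*b - 1)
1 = 1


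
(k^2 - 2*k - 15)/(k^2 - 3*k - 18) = (k - 5)/(k - 6)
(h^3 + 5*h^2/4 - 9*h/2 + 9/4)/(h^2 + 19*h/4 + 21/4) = (4*h^2 - 7*h + 3)/(4*h + 7)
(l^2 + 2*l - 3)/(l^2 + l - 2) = (l + 3)/(l + 2)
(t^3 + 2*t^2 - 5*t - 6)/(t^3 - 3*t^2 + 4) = (t + 3)/(t - 2)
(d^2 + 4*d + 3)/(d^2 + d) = (d + 3)/d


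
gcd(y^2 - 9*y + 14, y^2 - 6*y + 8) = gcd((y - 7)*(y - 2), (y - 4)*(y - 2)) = y - 2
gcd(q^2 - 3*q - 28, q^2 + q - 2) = 1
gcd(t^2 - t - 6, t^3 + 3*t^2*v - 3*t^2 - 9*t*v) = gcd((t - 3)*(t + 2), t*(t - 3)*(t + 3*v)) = t - 3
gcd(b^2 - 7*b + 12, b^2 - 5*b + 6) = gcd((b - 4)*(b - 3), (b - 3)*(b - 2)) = b - 3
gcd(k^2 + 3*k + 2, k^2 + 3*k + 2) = k^2 + 3*k + 2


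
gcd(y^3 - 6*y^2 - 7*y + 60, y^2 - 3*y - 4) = y - 4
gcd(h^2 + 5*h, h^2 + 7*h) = h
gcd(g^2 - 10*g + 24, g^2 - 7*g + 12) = g - 4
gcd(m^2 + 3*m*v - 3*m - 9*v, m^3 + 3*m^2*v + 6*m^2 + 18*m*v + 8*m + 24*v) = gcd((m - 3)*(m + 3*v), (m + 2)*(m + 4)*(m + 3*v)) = m + 3*v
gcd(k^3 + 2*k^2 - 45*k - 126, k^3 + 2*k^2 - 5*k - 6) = k + 3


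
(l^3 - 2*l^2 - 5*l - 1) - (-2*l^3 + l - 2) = 3*l^3 - 2*l^2 - 6*l + 1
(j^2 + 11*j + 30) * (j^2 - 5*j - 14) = j^4 + 6*j^3 - 39*j^2 - 304*j - 420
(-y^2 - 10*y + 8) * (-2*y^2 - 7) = 2*y^4 + 20*y^3 - 9*y^2 + 70*y - 56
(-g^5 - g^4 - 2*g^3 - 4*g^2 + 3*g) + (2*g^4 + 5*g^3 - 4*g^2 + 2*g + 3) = -g^5 + g^4 + 3*g^3 - 8*g^2 + 5*g + 3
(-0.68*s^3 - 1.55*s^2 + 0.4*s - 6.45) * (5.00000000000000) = -3.4*s^3 - 7.75*s^2 + 2.0*s - 32.25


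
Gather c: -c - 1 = -c - 1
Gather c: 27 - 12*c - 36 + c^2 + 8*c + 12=c^2 - 4*c + 3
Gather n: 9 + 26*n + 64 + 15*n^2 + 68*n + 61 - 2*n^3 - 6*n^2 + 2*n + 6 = -2*n^3 + 9*n^2 + 96*n + 140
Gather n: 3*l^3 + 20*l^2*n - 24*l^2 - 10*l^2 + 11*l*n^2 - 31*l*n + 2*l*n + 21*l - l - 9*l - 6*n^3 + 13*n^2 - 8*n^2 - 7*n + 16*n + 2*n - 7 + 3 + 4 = 3*l^3 - 34*l^2 + 11*l - 6*n^3 + n^2*(11*l + 5) + n*(20*l^2 - 29*l + 11)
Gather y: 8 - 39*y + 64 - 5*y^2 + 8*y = -5*y^2 - 31*y + 72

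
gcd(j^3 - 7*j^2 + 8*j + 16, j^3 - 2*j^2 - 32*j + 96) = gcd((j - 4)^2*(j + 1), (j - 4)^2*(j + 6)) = j^2 - 8*j + 16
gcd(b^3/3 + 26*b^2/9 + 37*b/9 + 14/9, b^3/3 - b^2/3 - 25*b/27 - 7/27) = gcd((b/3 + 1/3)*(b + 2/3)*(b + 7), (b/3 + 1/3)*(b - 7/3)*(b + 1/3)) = b + 1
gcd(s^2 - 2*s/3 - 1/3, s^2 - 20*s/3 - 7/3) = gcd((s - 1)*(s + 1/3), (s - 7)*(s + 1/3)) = s + 1/3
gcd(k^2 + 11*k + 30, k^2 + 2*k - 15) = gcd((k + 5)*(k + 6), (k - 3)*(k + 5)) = k + 5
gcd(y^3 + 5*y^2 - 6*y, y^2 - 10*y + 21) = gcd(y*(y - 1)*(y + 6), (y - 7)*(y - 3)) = 1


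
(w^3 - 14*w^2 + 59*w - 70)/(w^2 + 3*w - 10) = (w^2 - 12*w + 35)/(w + 5)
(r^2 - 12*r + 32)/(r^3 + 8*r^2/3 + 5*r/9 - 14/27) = 27*(r^2 - 12*r + 32)/(27*r^3 + 72*r^2 + 15*r - 14)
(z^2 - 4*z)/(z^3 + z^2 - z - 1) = z*(z - 4)/(z^3 + z^2 - z - 1)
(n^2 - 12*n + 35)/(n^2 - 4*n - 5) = (n - 7)/(n + 1)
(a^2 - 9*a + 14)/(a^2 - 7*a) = (a - 2)/a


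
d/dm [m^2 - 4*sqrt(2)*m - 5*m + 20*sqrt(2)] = 2*m - 4*sqrt(2) - 5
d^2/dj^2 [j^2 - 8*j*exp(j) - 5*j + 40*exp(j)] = -8*j*exp(j) + 24*exp(j) + 2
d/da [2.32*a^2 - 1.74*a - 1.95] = 4.64*a - 1.74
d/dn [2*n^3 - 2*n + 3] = 6*n^2 - 2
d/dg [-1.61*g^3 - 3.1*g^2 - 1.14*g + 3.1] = -4.83*g^2 - 6.2*g - 1.14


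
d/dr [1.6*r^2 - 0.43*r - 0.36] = 3.2*r - 0.43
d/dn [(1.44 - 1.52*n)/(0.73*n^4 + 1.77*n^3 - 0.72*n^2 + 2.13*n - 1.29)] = (3.3288*n^4 + 1.176*n^3 - 8.7408*n^2 + 2.0736*n - 1.1064)/(0.5329*n^8 + 2.5842*n^7 + 2.0817*n^6 + 0.561*n^5 + 6.1752*n^4 - 7.6338*n^3 + 6.3945*n^2 - 5.4954*n + 1.6641)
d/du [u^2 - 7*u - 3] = 2*u - 7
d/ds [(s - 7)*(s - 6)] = 2*s - 13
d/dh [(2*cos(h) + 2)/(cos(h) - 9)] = 20*sin(h)/(cos(h) - 9)^2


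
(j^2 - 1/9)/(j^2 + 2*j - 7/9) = (3*j + 1)/(3*j + 7)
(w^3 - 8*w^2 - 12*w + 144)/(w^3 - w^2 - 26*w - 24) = (w - 6)/(w + 1)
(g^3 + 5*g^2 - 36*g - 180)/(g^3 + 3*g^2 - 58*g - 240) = (g - 6)/(g - 8)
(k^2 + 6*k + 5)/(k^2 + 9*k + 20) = (k + 1)/(k + 4)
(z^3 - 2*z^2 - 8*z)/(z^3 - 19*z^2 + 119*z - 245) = z*(z^2 - 2*z - 8)/(z^3 - 19*z^2 + 119*z - 245)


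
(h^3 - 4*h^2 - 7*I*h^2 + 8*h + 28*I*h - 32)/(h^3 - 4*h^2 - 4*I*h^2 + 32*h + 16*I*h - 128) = (h + I)/(h + 4*I)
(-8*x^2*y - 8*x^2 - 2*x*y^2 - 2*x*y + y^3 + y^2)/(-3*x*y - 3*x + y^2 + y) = (8*x^2 + 2*x*y - y^2)/(3*x - y)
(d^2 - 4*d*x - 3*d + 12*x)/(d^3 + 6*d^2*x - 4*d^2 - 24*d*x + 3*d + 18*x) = (d - 4*x)/(d^2 + 6*d*x - d - 6*x)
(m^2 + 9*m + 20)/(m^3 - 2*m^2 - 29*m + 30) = (m + 4)/(m^2 - 7*m + 6)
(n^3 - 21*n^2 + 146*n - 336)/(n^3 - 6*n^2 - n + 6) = (n^2 - 15*n + 56)/(n^2 - 1)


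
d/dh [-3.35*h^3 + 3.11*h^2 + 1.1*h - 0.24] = -10.05*h^2 + 6.22*h + 1.1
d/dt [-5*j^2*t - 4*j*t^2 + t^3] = -5*j^2 - 8*j*t + 3*t^2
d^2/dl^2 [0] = 0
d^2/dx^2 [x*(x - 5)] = 2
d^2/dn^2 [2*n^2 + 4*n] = 4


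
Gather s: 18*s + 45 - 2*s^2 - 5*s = -2*s^2 + 13*s + 45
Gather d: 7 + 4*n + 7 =4*n + 14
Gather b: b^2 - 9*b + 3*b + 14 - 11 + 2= b^2 - 6*b + 5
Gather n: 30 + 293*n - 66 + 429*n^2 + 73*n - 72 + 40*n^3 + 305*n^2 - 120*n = 40*n^3 + 734*n^2 + 246*n - 108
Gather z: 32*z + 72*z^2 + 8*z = 72*z^2 + 40*z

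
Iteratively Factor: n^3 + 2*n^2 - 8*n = (n - 2)*(n^2 + 4*n) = n*(n - 2)*(n + 4)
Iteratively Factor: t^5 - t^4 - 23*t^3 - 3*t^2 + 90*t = (t - 2)*(t^4 + t^3 - 21*t^2 - 45*t) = t*(t - 2)*(t^3 + t^2 - 21*t - 45) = t*(t - 2)*(t + 3)*(t^2 - 2*t - 15) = t*(t - 2)*(t + 3)^2*(t - 5)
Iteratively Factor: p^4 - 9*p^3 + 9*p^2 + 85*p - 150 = (p - 5)*(p^3 - 4*p^2 - 11*p + 30) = (p - 5)^2*(p^2 + p - 6) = (p - 5)^2*(p + 3)*(p - 2)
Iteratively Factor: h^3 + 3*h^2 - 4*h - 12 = (h + 2)*(h^2 + h - 6) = (h - 2)*(h + 2)*(h + 3)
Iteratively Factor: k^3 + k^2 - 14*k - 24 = (k - 4)*(k^2 + 5*k + 6) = (k - 4)*(k + 3)*(k + 2)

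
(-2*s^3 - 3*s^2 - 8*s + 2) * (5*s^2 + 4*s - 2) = -10*s^5 - 23*s^4 - 48*s^3 - 16*s^2 + 24*s - 4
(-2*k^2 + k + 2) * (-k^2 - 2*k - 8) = 2*k^4 + 3*k^3 + 12*k^2 - 12*k - 16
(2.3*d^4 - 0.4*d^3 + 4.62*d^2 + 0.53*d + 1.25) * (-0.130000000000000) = -0.299*d^4 + 0.052*d^3 - 0.6006*d^2 - 0.0689*d - 0.1625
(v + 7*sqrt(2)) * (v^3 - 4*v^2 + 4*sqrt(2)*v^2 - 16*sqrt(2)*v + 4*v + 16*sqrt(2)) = v^4 - 4*v^3 + 11*sqrt(2)*v^3 - 44*sqrt(2)*v^2 + 60*v^2 - 224*v + 44*sqrt(2)*v + 224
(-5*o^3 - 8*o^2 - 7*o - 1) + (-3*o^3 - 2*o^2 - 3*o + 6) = -8*o^3 - 10*o^2 - 10*o + 5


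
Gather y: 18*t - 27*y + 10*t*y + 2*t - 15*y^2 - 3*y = 20*t - 15*y^2 + y*(10*t - 30)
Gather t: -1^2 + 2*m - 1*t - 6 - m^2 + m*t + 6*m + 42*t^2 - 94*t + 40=-m^2 + 8*m + 42*t^2 + t*(m - 95) + 33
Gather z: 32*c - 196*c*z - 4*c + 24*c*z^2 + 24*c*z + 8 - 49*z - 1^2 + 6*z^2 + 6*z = 28*c + z^2*(24*c + 6) + z*(-172*c - 43) + 7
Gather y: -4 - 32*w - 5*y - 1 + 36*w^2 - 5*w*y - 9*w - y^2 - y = 36*w^2 - 41*w - y^2 + y*(-5*w - 6) - 5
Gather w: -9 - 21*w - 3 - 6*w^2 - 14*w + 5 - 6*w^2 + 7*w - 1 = -12*w^2 - 28*w - 8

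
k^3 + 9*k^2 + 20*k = k*(k + 4)*(k + 5)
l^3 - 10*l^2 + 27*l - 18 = (l - 6)*(l - 3)*(l - 1)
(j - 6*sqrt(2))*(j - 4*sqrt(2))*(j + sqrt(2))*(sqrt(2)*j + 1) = sqrt(2)*j^4 - 17*j^3 + 19*sqrt(2)*j^2 + 124*j + 48*sqrt(2)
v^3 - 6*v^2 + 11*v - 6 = (v - 3)*(v - 2)*(v - 1)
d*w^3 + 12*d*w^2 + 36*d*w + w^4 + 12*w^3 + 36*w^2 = w*(d + w)*(w + 6)^2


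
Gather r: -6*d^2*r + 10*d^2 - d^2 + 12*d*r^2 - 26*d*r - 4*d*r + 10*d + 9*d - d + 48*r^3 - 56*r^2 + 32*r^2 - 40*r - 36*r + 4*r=9*d^2 + 18*d + 48*r^3 + r^2*(12*d - 24) + r*(-6*d^2 - 30*d - 72)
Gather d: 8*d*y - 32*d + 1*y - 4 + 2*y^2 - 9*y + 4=d*(8*y - 32) + 2*y^2 - 8*y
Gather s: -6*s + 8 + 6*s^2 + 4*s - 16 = 6*s^2 - 2*s - 8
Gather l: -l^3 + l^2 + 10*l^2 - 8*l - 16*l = -l^3 + 11*l^2 - 24*l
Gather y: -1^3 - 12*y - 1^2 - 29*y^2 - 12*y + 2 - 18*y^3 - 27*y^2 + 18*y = -18*y^3 - 56*y^2 - 6*y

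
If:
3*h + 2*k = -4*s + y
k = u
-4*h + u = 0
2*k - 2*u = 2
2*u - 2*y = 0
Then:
No Solution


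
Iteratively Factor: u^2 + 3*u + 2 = (u + 1)*(u + 2)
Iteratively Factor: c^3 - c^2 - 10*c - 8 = (c + 2)*(c^2 - 3*c - 4) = (c - 4)*(c + 2)*(c + 1)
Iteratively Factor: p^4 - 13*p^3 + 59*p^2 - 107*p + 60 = (p - 5)*(p^3 - 8*p^2 + 19*p - 12) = (p - 5)*(p - 1)*(p^2 - 7*p + 12) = (p - 5)*(p - 3)*(p - 1)*(p - 4)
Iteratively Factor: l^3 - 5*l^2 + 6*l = (l - 3)*(l^2 - 2*l) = (l - 3)*(l - 2)*(l)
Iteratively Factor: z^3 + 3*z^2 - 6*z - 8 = (z - 2)*(z^2 + 5*z + 4) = (z - 2)*(z + 4)*(z + 1)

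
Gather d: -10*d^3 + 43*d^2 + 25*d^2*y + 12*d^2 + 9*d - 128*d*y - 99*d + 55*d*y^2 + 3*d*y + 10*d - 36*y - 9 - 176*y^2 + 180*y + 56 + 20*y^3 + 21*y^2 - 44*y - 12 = -10*d^3 + d^2*(25*y + 55) + d*(55*y^2 - 125*y - 80) + 20*y^3 - 155*y^2 + 100*y + 35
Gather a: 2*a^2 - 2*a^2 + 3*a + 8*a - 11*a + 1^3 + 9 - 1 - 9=0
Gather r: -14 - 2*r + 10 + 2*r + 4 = 0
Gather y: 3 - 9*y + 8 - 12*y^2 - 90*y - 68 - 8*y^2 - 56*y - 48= -20*y^2 - 155*y - 105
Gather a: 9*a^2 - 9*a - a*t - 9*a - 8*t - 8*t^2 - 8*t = 9*a^2 + a*(-t - 18) - 8*t^2 - 16*t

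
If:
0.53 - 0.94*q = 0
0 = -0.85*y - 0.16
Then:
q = 0.56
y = -0.19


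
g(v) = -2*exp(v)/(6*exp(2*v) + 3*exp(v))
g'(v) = -2*(-12*exp(2*v) - 3*exp(v))*exp(v)/(6*exp(2*v) + 3*exp(v))^2 - 2*exp(v)/(6*exp(2*v) + 3*exp(v))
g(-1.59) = -0.47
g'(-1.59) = 0.14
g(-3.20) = -0.62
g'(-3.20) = 0.05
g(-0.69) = -0.33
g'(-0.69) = 0.17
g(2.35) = -0.03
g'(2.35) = 0.03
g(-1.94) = -0.52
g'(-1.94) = 0.12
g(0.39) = -0.17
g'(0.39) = 0.13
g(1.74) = -0.05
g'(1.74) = 0.05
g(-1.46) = -0.46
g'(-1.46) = 0.14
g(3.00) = -0.02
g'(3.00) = 0.02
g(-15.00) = -0.67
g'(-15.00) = 0.00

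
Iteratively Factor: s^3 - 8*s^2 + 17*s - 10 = (s - 5)*(s^2 - 3*s + 2) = (s - 5)*(s - 2)*(s - 1)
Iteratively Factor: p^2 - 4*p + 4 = (p - 2)*(p - 2)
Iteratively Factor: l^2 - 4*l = (l)*(l - 4)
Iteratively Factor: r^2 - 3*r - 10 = (r - 5)*(r + 2)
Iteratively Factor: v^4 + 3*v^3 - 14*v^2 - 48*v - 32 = (v + 2)*(v^3 + v^2 - 16*v - 16) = (v + 1)*(v + 2)*(v^2 - 16) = (v - 4)*(v + 1)*(v + 2)*(v + 4)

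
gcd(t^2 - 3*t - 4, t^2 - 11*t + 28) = t - 4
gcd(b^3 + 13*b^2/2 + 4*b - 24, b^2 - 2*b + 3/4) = b - 3/2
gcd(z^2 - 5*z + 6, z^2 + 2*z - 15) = z - 3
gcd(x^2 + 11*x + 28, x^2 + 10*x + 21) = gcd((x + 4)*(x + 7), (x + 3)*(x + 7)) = x + 7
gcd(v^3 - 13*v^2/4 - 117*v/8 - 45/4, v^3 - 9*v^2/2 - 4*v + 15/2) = v + 3/2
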